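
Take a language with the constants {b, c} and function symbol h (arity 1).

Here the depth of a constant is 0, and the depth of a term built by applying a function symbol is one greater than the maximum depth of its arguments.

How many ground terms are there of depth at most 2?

If N_k denotes the number of depth-≤k ground terms, the 2 constants give N_0 = 2, and each function symbol of arity r contributes N_{k-1}^r new terms at level k: N_k = 2 + N_{k-1}.
N_0 = 2
N_1 = 2 + 2 = 4
N_2 = 2 + 4 = 6
Explicitly: b, c, h(b), h(c), h(h(b)), h(h(c)).

6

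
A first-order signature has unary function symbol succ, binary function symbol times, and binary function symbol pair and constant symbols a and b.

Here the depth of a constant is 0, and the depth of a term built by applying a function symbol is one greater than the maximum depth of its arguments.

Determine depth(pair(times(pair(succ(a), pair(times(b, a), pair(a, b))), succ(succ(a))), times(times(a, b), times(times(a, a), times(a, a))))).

5

depth(succ(a)) = 1 + depth(a) = 1 + 0 = 1
depth(times(b, a)) = 1 + max(0, 0) = 1
depth(pair(a, b)) = 1 + max(0, 0) = 1
depth(pair(times(b, a), pair(a, b))) = 1 + max(1, 1) = 2
depth(pair(succ(a), pair(times(b, a), pair(a, b)))) = 1 + max(1, 2) = 3
depth(succ(succ(a))) = 1 + depth(succ(a)) = 1 + 1 = 2
depth(times(pair(succ(a), pair(times(b, a), pair(a, b))), succ(succ(a)))) = 1 + max(3, 2) = 4
depth(times(a, b)) = 1 + max(0, 0) = 1
depth(times(a, a)) = 1 + max(0, 0) = 1
depth(times(times(a, a), times(a, a))) = 1 + max(1, 1) = 2
depth(times(times(a, b), times(times(a, a), times(a, a)))) = 1 + max(1, 2) = 3
depth(pair(times(pair(succ(a), pair(times(b, a), pair(a, b))), succ(succ(a))), times(times(a, b), times(times(a, a), times(a, a))))) = 1 + max(4, 3) = 5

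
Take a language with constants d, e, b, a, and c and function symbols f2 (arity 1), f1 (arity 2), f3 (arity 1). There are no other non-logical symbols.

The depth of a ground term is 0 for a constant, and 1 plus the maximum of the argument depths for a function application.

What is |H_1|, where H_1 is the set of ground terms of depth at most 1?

If N_k denotes the number of depth-≤k ground terms, the 5 constants give N_0 = 5, and each function symbol of arity r contributes N_{k-1}^r new terms at level k: N_k = 5 + N_{k-1} + N_{k-1}^2 + N_{k-1}.
N_0 = 5
N_1 = 5 + 5 + 5^2 + 5 = 40

40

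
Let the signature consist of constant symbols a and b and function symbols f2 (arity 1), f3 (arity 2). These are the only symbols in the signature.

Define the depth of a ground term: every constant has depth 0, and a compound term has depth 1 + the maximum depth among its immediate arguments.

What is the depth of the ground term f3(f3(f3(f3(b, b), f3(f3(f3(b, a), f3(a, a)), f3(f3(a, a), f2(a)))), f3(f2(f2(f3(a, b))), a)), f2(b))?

depth(f3(b, b)) = 1 + max(0, 0) = 1
depth(f3(b, a)) = 1 + max(0, 0) = 1
depth(f3(a, a)) = 1 + max(0, 0) = 1
depth(f3(f3(b, a), f3(a, a))) = 1 + max(1, 1) = 2
depth(f2(a)) = 1 + depth(a) = 1 + 0 = 1
depth(f3(f3(a, a), f2(a))) = 1 + max(1, 1) = 2
depth(f3(f3(f3(b, a), f3(a, a)), f3(f3(a, a), f2(a)))) = 1 + max(2, 2) = 3
depth(f3(f3(b, b), f3(f3(f3(b, a), f3(a, a)), f3(f3(a, a), f2(a))))) = 1 + max(1, 3) = 4
depth(f3(a, b)) = 1 + max(0, 0) = 1
depth(f2(f3(a, b))) = 1 + depth(f3(a, b)) = 1 + 1 = 2
depth(f2(f2(f3(a, b)))) = 1 + depth(f2(f3(a, b))) = 1 + 2 = 3
depth(f3(f2(f2(f3(a, b))), a)) = 1 + max(3, 0) = 4
depth(f3(f3(f3(b, b), f3(f3(f3(b, a), f3(a, a)), f3(f3(a, a), f2(a)))), f3(f2(f2(f3(a, b))), a))) = 1 + max(4, 4) = 5
depth(f2(b)) = 1 + depth(b) = 1 + 0 = 1
depth(f3(f3(f3(f3(b, b), f3(f3(f3(b, a), f3(a, a)), f3(f3(a, a), f2(a)))), f3(f2(f2(f3(a, b))), a)), f2(b))) = 1 + max(5, 1) = 6

6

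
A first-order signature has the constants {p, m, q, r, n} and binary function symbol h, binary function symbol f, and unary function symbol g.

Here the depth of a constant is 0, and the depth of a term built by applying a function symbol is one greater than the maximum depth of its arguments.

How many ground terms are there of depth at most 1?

Let N_k = |{terms of depth ≤ k}|. Then N_0 = 5 and N_k = 5 + N_{k-1}^2 + N_{k-1}^2 + N_{k-1} for k ≥ 1 (one summand per function symbol, arity giving the exponent).
N_0 = 5
N_1 = 5 + 5^2 + 5^2 + 5 = 60

60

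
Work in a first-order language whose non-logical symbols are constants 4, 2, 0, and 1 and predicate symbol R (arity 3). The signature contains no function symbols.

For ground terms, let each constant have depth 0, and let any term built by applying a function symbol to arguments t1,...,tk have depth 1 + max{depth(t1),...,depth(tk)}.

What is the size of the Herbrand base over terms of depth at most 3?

64

First count ground terms of depth ≤ 3.
With no function symbols every ground term is a constant, so there are exactly 4 ground terms at every depth bound.
N_0 = 4
N_1 = 4
N_2 = 4
N_3 = 4
Explicitly: 4, 2, 0, 1.
So |H| = 4.
For each predicate symbol, the number of ground atoms is |H| raised to its arity; summing:
  R: 4^3 = 64
Total ground atoms: 64.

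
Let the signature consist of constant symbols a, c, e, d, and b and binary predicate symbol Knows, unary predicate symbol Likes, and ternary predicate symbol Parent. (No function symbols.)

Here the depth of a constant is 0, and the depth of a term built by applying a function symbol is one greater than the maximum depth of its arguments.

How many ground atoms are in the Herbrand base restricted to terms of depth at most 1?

First count ground terms of depth ≤ 1.
With no function symbols every ground term is a constant, so there are exactly 5 ground terms at every depth bound.
N_0 = 5
N_1 = 5
So |H| = 5.
Ground atoms are formed by filling each argument slot of a predicate with a term from H, so an r-ary predicate gives |H|^r atoms:
  Knows: 5^2 = 25;  Likes: 5;  Parent: 5^3 = 125
Total ground atoms: 25 + 5 + 125 = 155.

155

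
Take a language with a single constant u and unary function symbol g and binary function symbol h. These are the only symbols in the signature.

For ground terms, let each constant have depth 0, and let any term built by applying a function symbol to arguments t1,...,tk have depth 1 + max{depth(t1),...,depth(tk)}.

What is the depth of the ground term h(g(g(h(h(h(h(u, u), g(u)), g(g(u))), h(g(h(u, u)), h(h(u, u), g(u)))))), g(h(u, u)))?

depth(h(u, u)) = 1 + max(0, 0) = 1
depth(g(u)) = 1 + depth(u) = 1 + 0 = 1
depth(h(h(u, u), g(u))) = 1 + max(1, 1) = 2
depth(g(g(u))) = 1 + depth(g(u)) = 1 + 1 = 2
depth(h(h(h(u, u), g(u)), g(g(u)))) = 1 + max(2, 2) = 3
depth(g(h(u, u))) = 1 + depth(h(u, u)) = 1 + 1 = 2
depth(h(g(h(u, u)), h(h(u, u), g(u)))) = 1 + max(2, 2) = 3
depth(h(h(h(h(u, u), g(u)), g(g(u))), h(g(h(u, u)), h(h(u, u), g(u))))) = 1 + max(3, 3) = 4
depth(g(h(h(h(h(u, u), g(u)), g(g(u))), h(g(h(u, u)), h(h(u, u), g(u)))))) = 1 + depth(h(h(h(h(u, u), g(u)), g(g(u))), h(g(h(u, u)), h(h(u, u), g(u))))) = 1 + 4 = 5
depth(g(g(h(h(h(h(u, u), g(u)), g(g(u))), h(g(h(u, u)), h(h(u, u), g(u))))))) = 1 + depth(g(h(h(h(h(u, u), g(u)), g(g(u))), h(g(h(u, u)), h(h(u, u), g(u)))))) = 1 + 5 = 6
depth(h(g(g(h(h(h(h(u, u), g(u)), g(g(u))), h(g(h(u, u)), h(h(u, u), g(u)))))), g(h(u, u)))) = 1 + max(6, 2) = 7

7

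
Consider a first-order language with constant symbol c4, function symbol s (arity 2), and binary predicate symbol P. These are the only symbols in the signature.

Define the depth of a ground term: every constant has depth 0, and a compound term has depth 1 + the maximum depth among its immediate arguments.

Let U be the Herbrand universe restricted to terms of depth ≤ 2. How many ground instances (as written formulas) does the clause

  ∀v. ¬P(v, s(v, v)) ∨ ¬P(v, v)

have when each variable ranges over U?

Ground terms of depth ≤ 2:
  Write N_k for the number of ground terms of depth ≤ k. A term of depth ≤ k is either a constant or a function symbol applied to arguments of depth ≤ k−1, so N_k = 1 + N_{k-1}^2.
  N_0 = 1
  N_1 = 1 + 1^2 = 2
  N_2 = 1 + 2^2 = 5
  Explicitly: c4, s(c4, c4), s(c4, s(c4, c4)), s(s(c4, c4), c4), s(s(c4, c4), s(c4, c4)).
So there are 5 ground terms available for substitution.
The body mentions the single quantified variable v; since ground terms form a free algebra, no two substitutions collapse to the same formula.
Number of ground instances = 5.

5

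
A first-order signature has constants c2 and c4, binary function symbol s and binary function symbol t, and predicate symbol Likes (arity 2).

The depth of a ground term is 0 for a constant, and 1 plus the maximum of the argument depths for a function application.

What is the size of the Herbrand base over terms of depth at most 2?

40804

First count ground terms of depth ≤ 2.
Write N_k for the number of ground terms of depth ≤ k. A term of depth ≤ k is either a constant or a function symbol applied to arguments of depth ≤ k−1, so N_k = 2 + N_{k-1}^2 + N_{k-1}^2.
N_0 = 2
N_1 = 2 + 2^2 + 2^2 = 10
N_2 = 2 + 10^2 + 10^2 = 202
So |H| = 202.
A ground atom is a predicate applied to a tuple of terms from H, so the count is the sum over predicates of |H|^arity:
  Likes: 202^2 = 40804
Total ground atoms: 40804.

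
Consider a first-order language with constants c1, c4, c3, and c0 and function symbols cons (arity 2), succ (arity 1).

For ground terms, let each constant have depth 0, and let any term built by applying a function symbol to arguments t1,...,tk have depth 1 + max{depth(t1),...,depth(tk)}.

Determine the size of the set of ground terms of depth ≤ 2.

Let N_k = |{terms of depth ≤ k}|. Then N_0 = 4 and N_k = 4 + N_{k-1}^2 + N_{k-1} for k ≥ 1 (one summand per function symbol, arity giving the exponent).
N_0 = 4
N_1 = 4 + 4^2 + 4 = 24
N_2 = 4 + 24^2 + 24 = 604

604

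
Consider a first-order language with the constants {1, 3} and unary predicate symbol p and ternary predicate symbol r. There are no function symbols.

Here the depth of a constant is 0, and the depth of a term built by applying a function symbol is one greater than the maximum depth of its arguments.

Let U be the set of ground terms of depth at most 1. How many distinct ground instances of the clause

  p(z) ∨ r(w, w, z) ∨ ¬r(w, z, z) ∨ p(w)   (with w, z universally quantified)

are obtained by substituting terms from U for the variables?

Ground terms of depth ≤ 1:
  With no function symbols every ground term is a constant, so there are exactly 2 ground terms at every depth bound.
  N_0 = 2
  N_1 = 2
So there are 2 ground terms available for substitution.
Each of w, z ranges independently over the available ground terms, and distinct assignments produce distinct instances.
Number of ground instances = 2^2 = 4.

4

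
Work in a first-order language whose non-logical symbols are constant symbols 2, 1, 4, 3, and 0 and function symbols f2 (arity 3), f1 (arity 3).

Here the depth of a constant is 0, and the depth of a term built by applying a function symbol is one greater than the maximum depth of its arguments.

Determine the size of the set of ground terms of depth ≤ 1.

Count level by level. With function symbols f2/3, f1/3, the terms of depth ≤ k are the 5 constants together with each function applied to depth-≤(k−1) tuples, so N_k = 5 + N_{k-1}^3 + N_{k-1}^3.
N_0 = 5
N_1 = 5 + 5^3 + 5^3 = 255

255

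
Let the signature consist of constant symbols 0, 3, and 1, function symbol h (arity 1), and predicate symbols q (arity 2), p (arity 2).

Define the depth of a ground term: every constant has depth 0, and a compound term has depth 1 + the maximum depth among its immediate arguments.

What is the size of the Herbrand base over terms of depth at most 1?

First count ground terms of depth ≤ 1.
Count level by level. With function symbols h/1, the terms of depth ≤ k are the 3 constants together with each function applied to depth-≤(k−1) tuples, so N_k = 3 + N_{k-1}.
N_0 = 3
N_1 = 3 + 3 = 6
Explicitly: 0, 3, 1, h(0), h(3), h(1).
So |H| = 6.
Ground atoms are formed by filling each argument slot of a predicate with a term from H, so an r-ary predicate gives |H|^r atoms:
  q: 6^2 = 36;  p: 6^2 = 36
Total ground atoms: 36 + 36 = 72.

72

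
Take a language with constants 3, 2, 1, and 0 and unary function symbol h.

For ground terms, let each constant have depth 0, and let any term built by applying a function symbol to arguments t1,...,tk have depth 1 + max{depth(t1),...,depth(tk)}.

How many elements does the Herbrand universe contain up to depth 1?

8

If N_k denotes the number of depth-≤k ground terms, the 4 constants give N_0 = 4, and each function symbol of arity r contributes N_{k-1}^r new terms at level k: N_k = 4 + N_{k-1}.
N_0 = 4
N_1 = 4 + 4 = 8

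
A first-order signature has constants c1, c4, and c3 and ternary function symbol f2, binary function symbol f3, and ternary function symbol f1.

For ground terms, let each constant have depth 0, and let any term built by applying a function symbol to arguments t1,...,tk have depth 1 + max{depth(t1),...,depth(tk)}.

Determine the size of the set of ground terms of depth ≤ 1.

66

If N_k denotes the number of depth-≤k ground terms, the 3 constants give N_0 = 3, and each function symbol of arity r contributes N_{k-1}^r new terms at level k: N_k = 3 + N_{k-1}^3 + N_{k-1}^2 + N_{k-1}^3.
N_0 = 3
N_1 = 3 + 3^3 + 3^2 + 3^3 = 66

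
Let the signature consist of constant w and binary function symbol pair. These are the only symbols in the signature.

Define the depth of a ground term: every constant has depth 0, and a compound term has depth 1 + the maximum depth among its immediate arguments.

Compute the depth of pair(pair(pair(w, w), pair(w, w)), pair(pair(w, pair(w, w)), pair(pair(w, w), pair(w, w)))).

4

depth(pair(w, w)) = 1 + max(0, 0) = 1
depth(pair(pair(w, w), pair(w, w))) = 1 + max(1, 1) = 2
depth(pair(w, pair(w, w))) = 1 + max(0, 1) = 2
depth(pair(pair(w, pair(w, w)), pair(pair(w, w), pair(w, w)))) = 1 + max(2, 2) = 3
depth(pair(pair(pair(w, w), pair(w, w)), pair(pair(w, pair(w, w)), pair(pair(w, w), pair(w, w))))) = 1 + max(2, 3) = 4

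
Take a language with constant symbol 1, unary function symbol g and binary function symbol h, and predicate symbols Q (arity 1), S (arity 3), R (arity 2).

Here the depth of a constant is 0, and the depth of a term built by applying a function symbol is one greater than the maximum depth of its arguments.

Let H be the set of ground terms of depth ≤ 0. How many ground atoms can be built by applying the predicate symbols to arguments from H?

First count ground terms of depth ≤ 0.
Count level by level. With function symbols g/1, h/2, the terms of depth ≤ k are the 1 constant together with each function applied to depth-≤(k−1) tuples, so N_k = 1 + N_{k-1} + N_{k-1}^2.
N_0 = 1
Explicitly: 1.
So |H| = 1.
For each predicate symbol, the number of ground atoms is |H| raised to its arity; summing:
  Q: 1;  S: 1^3 = 1;  R: 1^2 = 1
Total ground atoms: 1 + 1 + 1 = 3.

3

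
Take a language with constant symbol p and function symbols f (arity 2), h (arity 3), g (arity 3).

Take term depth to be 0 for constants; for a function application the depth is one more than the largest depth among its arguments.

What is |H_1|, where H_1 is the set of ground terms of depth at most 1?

4

Count level by level. With function symbols f/2, h/3, g/3, the terms of depth ≤ k are the 1 constant together with each function applied to depth-≤(k−1) tuples, so N_k = 1 + N_{k-1}^2 + N_{k-1}^3 + N_{k-1}^3.
N_0 = 1
N_1 = 1 + 1^2 + 1^3 + 1^3 = 4
Explicitly: p, f(p, p), h(p, p, p), g(p, p, p).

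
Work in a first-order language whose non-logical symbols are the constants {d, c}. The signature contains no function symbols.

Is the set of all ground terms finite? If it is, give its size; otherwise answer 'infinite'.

There are no function symbols, so every ground term is one of the 2 constants.
The Herbrand universe is {d, c}, which is finite with 2 elements.

2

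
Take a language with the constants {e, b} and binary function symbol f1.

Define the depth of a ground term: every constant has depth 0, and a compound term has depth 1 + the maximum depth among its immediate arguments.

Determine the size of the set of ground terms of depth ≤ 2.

Let N_k = |{terms of depth ≤ k}|. Then N_0 = 2 and N_k = 2 + N_{k-1}^2 for k ≥ 1 (one summand per function symbol, arity giving the exponent).
N_0 = 2
N_1 = 2 + 2^2 = 6
N_2 = 2 + 6^2 = 38

38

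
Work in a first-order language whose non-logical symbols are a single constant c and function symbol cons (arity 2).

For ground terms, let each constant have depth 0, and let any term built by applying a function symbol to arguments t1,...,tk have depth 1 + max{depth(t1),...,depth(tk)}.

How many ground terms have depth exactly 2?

Write N_k for the number of ground terms of depth ≤ k. A term of depth ≤ k is either a constant or a function symbol applied to arguments of depth ≤ k−1, so N_k = 1 + N_{k-1}^2.
N_0 = 1
N_1 = 1 + 1^2 = 2
N_2 = 1 + 2^2 = 5
Terms of depth exactly 2: N_2 − N_1 = 5 − 2 = 3.

3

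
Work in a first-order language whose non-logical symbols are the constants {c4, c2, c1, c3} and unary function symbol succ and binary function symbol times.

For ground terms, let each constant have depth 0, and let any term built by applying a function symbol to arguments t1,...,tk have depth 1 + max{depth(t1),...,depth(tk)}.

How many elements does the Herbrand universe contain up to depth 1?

Count level by level. With function symbols succ/1, times/2, the terms of depth ≤ k are the 4 constants together with each function applied to depth-≤(k−1) tuples, so N_k = 4 + N_{k-1} + N_{k-1}^2.
N_0 = 4
N_1 = 4 + 4 + 4^2 = 24

24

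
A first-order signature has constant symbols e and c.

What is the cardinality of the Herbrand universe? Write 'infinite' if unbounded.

There are no function symbols, so every ground term is one of the 2 constants.
The Herbrand universe is {e, c}, which is finite with 2 elements.

2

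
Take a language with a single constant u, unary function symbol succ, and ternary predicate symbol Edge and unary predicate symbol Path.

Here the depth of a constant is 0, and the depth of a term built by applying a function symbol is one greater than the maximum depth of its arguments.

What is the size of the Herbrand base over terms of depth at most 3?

First count ground terms of depth ≤ 3.
Let N_k = |{terms of depth ≤ k}|. Then N_0 = 1 and N_k = 1 + N_{k-1} for k ≥ 1 (one summand per function symbol, arity giving the exponent).
N_0 = 1
N_1 = 1 + 1 = 2
N_2 = 1 + 2 = 3
N_3 = 1 + 3 = 4
So |H| = 4.
A ground atom is a predicate applied to a tuple of terms from H, so the count is the sum over predicates of |H|^arity:
  Edge: 4^3 = 64;  Path: 4
Total ground atoms: 64 + 4 = 68.

68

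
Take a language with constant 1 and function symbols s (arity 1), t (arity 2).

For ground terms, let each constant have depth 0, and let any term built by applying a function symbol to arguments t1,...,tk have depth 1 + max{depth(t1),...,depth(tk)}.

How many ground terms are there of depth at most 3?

183

Count level by level. With function symbols s/1, t/2, the terms of depth ≤ k are the 1 constant together with each function applied to depth-≤(k−1) tuples, so N_k = 1 + N_{k-1} + N_{k-1}^2.
N_0 = 1
N_1 = 1 + 1 + 1^2 = 3
N_2 = 1 + 3 + 3^2 = 13
N_3 = 1 + 13 + 13^2 = 183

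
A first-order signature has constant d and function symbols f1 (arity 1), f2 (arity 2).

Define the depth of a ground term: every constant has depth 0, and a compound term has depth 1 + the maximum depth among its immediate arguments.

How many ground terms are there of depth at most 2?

Write N_k for the number of ground terms of depth ≤ k. A term of depth ≤ k is either a constant or a function symbol applied to arguments of depth ≤ k−1, so N_k = 1 + N_{k-1} + N_{k-1}^2.
N_0 = 1
N_1 = 1 + 1 + 1^2 = 3
N_2 = 1 + 3 + 3^2 = 13

13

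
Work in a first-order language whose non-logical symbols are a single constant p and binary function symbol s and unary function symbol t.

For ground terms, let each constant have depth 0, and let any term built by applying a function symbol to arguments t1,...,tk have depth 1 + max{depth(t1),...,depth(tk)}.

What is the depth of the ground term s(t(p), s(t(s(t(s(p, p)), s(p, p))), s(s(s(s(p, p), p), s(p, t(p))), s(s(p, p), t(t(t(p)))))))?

7

depth(t(p)) = 1 + depth(p) = 1 + 0 = 1
depth(s(p, p)) = 1 + max(0, 0) = 1
depth(t(s(p, p))) = 1 + depth(s(p, p)) = 1 + 1 = 2
depth(s(t(s(p, p)), s(p, p))) = 1 + max(2, 1) = 3
depth(t(s(t(s(p, p)), s(p, p)))) = 1 + depth(s(t(s(p, p)), s(p, p))) = 1 + 3 = 4
depth(s(s(p, p), p)) = 1 + max(1, 0) = 2
depth(s(p, t(p))) = 1 + max(0, 1) = 2
depth(s(s(s(p, p), p), s(p, t(p)))) = 1 + max(2, 2) = 3
depth(t(t(p))) = 1 + depth(t(p)) = 1 + 1 = 2
depth(t(t(t(p)))) = 1 + depth(t(t(p))) = 1 + 2 = 3
depth(s(s(p, p), t(t(t(p))))) = 1 + max(1, 3) = 4
depth(s(s(s(s(p, p), p), s(p, t(p))), s(s(p, p), t(t(t(p)))))) = 1 + max(3, 4) = 5
depth(s(t(s(t(s(p, p)), s(p, p))), s(s(s(s(p, p), p), s(p, t(p))), s(s(p, p), t(t(t(p))))))) = 1 + max(4, 5) = 6
depth(s(t(p), s(t(s(t(s(p, p)), s(p, p))), s(s(s(s(p, p), p), s(p, t(p))), s(s(p, p), t(t(t(p)))))))) = 1 + max(1, 6) = 7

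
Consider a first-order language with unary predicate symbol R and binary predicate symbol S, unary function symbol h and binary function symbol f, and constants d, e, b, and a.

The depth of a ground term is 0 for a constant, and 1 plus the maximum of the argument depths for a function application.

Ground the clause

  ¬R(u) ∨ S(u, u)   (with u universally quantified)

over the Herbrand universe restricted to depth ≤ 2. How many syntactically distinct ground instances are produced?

604

Ground terms of depth ≤ 2:
  Write N_k for the number of ground terms of depth ≤ k. A term of depth ≤ k is either a constant or a function symbol applied to arguments of depth ≤ k−1, so N_k = 4 + N_{k-1} + N_{k-1}^2.
  N_0 = 4
  N_1 = 4 + 4 + 4^2 = 24
  N_2 = 4 + 24 + 24^2 = 604
So there are 604 ground terms available for substitution.
The variable u ranges independently over the available ground terms, and distinct assignments produce distinct instances.
Number of ground instances = 604.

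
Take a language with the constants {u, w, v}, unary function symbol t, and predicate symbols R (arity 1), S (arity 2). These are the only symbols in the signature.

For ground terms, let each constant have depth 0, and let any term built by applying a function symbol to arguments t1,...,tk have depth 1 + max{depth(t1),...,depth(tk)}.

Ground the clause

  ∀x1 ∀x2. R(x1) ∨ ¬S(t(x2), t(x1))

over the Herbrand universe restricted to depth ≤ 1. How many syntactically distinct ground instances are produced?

36

Ground terms of depth ≤ 1:
  Write N_k for the number of ground terms of depth ≤ k. A term of depth ≤ k is either a constant or a function symbol applied to arguments of depth ≤ k−1, so N_k = 3 + N_{k-1}.
  N_0 = 3
  N_1 = 3 + 3 = 6
  Explicitly: u, w, v, t(u), t(w), t(v).
So there are 6 ground terms available for substitution.
The clause has 2 distinct variables (x1, x2), each appearing in the body. In the free term algebra distinct substitutions yield syntactically distinct ground instances.
Number of ground instances = 6^2 = 36.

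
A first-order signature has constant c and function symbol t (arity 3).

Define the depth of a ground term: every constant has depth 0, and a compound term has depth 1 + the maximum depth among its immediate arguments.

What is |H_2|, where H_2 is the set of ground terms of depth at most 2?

Count level by level. With function symbols t/3, the terms of depth ≤ k are the 1 constant together with each function applied to depth-≤(k−1) tuples, so N_k = 1 + N_{k-1}^3.
N_0 = 1
N_1 = 1 + 1^3 = 2
N_2 = 1 + 2^3 = 9

9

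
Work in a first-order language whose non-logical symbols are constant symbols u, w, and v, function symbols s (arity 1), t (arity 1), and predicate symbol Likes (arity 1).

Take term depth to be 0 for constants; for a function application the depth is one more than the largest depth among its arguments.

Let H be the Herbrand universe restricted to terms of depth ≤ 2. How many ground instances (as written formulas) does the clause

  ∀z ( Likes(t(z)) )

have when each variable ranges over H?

Ground terms of depth ≤ 2:
  Count level by level. With function symbols s/1, t/1, the terms of depth ≤ k are the 3 constants together with each function applied to depth-≤(k−1) tuples, so N_k = 3 + N_{k-1} + N_{k-1}.
  N_0 = 3
  N_1 = 3 + 3 + 3 = 9
  N_2 = 3 + 9 + 9 = 21
So there are 21 ground terms available for substitution.
The body mentions the single quantified variable z; since ground terms form a free algebra, no two substitutions collapse to the same formula.
Number of ground instances = 21.

21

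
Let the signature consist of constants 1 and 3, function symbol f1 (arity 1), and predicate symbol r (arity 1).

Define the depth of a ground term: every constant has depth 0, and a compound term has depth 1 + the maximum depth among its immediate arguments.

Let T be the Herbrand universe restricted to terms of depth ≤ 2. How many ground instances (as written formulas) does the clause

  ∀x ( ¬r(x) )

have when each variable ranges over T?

6

Ground terms of depth ≤ 2:
  Write N_k for the number of ground terms of depth ≤ k. A term of depth ≤ k is either a constant or a function symbol applied to arguments of depth ≤ k−1, so N_k = 2 + N_{k-1}.
  N_0 = 2
  N_1 = 2 + 2 = 4
  N_2 = 2 + 4 = 6
So there are 6 ground terms available for substitution.
The clause has 1 distinct variable (x), which appears in the body. In the free term algebra distinct substitutions yield syntactically distinct ground instances.
Number of ground instances = 6.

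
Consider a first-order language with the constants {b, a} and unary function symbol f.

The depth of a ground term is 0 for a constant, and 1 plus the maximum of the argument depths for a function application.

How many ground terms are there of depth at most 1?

4

Count level by level. With function symbols f/1, the terms of depth ≤ k are the 2 constants together with each function applied to depth-≤(k−1) tuples, so N_k = 2 + N_{k-1}.
N_0 = 2
N_1 = 2 + 2 = 4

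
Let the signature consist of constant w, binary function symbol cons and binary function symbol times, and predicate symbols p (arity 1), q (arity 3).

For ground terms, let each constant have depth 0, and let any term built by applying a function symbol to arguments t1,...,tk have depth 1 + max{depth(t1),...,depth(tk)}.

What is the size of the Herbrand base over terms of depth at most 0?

First count ground terms of depth ≤ 0.
Let N_k = |{terms of depth ≤ k}|. Then N_0 = 1 and N_k = 1 + N_{k-1}^2 + N_{k-1}^2 for k ≥ 1 (one summand per function symbol, arity giving the exponent).
N_0 = 1
So |H| = 1.
A ground atom is a predicate applied to a tuple of terms from H, so the count is the sum over predicates of |H|^arity:
  p: 1;  q: 1^3 = 1
Total ground atoms: 1 + 1 = 2.

2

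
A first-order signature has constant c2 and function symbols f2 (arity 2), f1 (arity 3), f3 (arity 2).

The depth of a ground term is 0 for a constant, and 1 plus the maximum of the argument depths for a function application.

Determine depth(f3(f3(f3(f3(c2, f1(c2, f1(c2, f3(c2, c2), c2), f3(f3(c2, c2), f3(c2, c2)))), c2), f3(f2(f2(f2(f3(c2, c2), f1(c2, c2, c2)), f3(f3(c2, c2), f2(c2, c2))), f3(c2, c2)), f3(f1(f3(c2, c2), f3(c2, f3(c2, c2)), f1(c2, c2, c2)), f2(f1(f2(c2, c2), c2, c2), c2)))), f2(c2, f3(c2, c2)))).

depth(f3(c2, c2)) = 1 + max(0, 0) = 1
depth(f1(c2, f3(c2, c2), c2)) = 1 + max(0, 1, 0) = 2
depth(f3(f3(c2, c2), f3(c2, c2))) = 1 + max(1, 1) = 2
depth(f1(c2, f1(c2, f3(c2, c2), c2), f3(f3(c2, c2), f3(c2, c2)))) = 1 + max(0, 2, 2) = 3
depth(f3(c2, f1(c2, f1(c2, f3(c2, c2), c2), f3(f3(c2, c2), f3(c2, c2))))) = 1 + max(0, 3) = 4
depth(f3(f3(c2, f1(c2, f1(c2, f3(c2, c2), c2), f3(f3(c2, c2), f3(c2, c2)))), c2)) = 1 + max(4, 0) = 5
depth(f1(c2, c2, c2)) = 1 + max(0, 0, 0) = 1
depth(f2(f3(c2, c2), f1(c2, c2, c2))) = 1 + max(1, 1) = 2
depth(f2(c2, c2)) = 1 + max(0, 0) = 1
depth(f3(f3(c2, c2), f2(c2, c2))) = 1 + max(1, 1) = 2
depth(f2(f2(f3(c2, c2), f1(c2, c2, c2)), f3(f3(c2, c2), f2(c2, c2)))) = 1 + max(2, 2) = 3
depth(f2(f2(f2(f3(c2, c2), f1(c2, c2, c2)), f3(f3(c2, c2), f2(c2, c2))), f3(c2, c2))) = 1 + max(3, 1) = 4
depth(f3(c2, f3(c2, c2))) = 1 + max(0, 1) = 2
depth(f1(f3(c2, c2), f3(c2, f3(c2, c2)), f1(c2, c2, c2))) = 1 + max(1, 2, 1) = 3
depth(f1(f2(c2, c2), c2, c2)) = 1 + max(1, 0, 0) = 2
depth(f2(f1(f2(c2, c2), c2, c2), c2)) = 1 + max(2, 0) = 3
depth(f3(f1(f3(c2, c2), f3(c2, f3(c2, c2)), f1(c2, c2, c2)), f2(f1(f2(c2, c2), c2, c2), c2))) = 1 + max(3, 3) = 4
depth(f3(f2(f2(f2(f3(c2, c2), f1(c2, c2, c2)), f3(f3(c2, c2), f2(c2, c2))), f3(c2, c2)), f3(f1(f3(c2, c2), f3(c2, f3(c2, c2)), f1(c2, c2, c2)), f2(f1(f2(c2, c2), c2, c2), c2)))) = 1 + max(4, 4) = 5
depth(f3(f3(f3(c2, f1(c2, f1(c2, f3(c2, c2), c2), f3(f3(c2, c2), f3(c2, c2)))), c2), f3(f2(f2(f2(f3(c2, c2), f1(c2, c2, c2)), f3(f3(c2, c2), f2(c2, c2))), f3(c2, c2)), f3(f1(f3(c2, c2), f3(c2, f3(c2, c2)), f1(c2, c2, c2)), f2(f1(f2(c2, c2), c2, c2), c2))))) = 1 + max(5, 5) = 6
depth(f2(c2, f3(c2, c2))) = 1 + max(0, 1) = 2
depth(f3(f3(f3(f3(c2, f1(c2, f1(c2, f3(c2, c2), c2), f3(f3(c2, c2), f3(c2, c2)))), c2), f3(f2(f2(f2(f3(c2, c2), f1(c2, c2, c2)), f3(f3(c2, c2), f2(c2, c2))), f3(c2, c2)), f3(f1(f3(c2, c2), f3(c2, f3(c2, c2)), f1(c2, c2, c2)), f2(f1(f2(c2, c2), c2, c2), c2)))), f2(c2, f3(c2, c2)))) = 1 + max(6, 2) = 7

7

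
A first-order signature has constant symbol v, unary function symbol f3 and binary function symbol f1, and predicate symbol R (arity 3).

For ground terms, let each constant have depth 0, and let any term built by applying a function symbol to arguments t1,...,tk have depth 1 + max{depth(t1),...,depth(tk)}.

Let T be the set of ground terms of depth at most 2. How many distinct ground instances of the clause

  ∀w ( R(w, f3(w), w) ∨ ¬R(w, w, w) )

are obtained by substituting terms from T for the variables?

Ground terms of depth ≤ 2:
  Let N_k count ground terms of depth at most k. Each non-constant term of depth ≤ k is some function symbol applied to depth-≤(k−1) arguments, giving N_k = 1 + N_{k-1} + N_{k-1}^2.
  N_0 = 1
  N_1 = 1 + 1 + 1^2 = 3
  N_2 = 1 + 3 + 3^2 = 13
So there are 13 ground terms available for substitution.
The body mentions the single quantified variable w; since ground terms form a free algebra, no two substitutions collapse to the same formula.
Number of ground instances = 13.

13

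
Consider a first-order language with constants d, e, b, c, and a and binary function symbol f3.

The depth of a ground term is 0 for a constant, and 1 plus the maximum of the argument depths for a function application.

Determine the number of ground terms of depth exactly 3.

818125

Let N_k = |{terms of depth ≤ k}|. Then N_0 = 5 and N_k = 5 + N_{k-1}^2 for k ≥ 1 (one summand per function symbol, arity giving the exponent).
N_0 = 5
N_1 = 5 + 5^2 = 30
N_2 = 5 + 30^2 = 905
N_3 = 5 + 905^2 = 819030
Terms of depth exactly 3: N_3 − N_2 = 819030 − 905 = 818125.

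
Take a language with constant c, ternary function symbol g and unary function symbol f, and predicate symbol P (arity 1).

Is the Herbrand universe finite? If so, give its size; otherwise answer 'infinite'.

The signature has at least one function symbol (g, arity 3) and at least one constant (c).
Iterating g gives infinitely many distinct ground terms: c, g(c, c, c), g(g(c, c, c), g(c, c, c), g(c, c, c)), ...
So the Herbrand universe is infinite.

infinite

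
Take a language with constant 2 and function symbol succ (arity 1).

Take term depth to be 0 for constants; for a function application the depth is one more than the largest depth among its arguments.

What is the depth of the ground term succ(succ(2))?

depth(succ(2)) = 1 + depth(2) = 1 + 0 = 1
depth(succ(succ(2))) = 1 + depth(succ(2)) = 1 + 1 = 2

2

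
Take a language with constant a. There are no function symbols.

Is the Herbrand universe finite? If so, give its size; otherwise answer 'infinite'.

There are no function symbols, so the only ground term is the single constant.
The Herbrand universe is {a}, finite with 1 element.

1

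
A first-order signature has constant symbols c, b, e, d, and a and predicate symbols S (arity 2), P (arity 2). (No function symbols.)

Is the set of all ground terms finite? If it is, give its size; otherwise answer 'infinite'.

There are no function symbols, so every ground term is one of the 5 constants.
The Herbrand universe is {c, b, e, d, a}, which is finite with 5 elements.

5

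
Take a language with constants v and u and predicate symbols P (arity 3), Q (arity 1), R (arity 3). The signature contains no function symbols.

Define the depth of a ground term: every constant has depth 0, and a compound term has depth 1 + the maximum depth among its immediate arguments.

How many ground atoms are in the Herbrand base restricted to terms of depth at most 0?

First count ground terms of depth ≤ 0.
With no function symbols every ground term is a constant, so there are exactly 2 ground terms at every depth bound.
N_0 = 2
Explicitly: v, u.
So |H| = 2.
Ground atoms are formed by filling each argument slot of a predicate with a term from H, so an r-ary predicate gives |H|^r atoms:
  P: 2^3 = 8;  Q: 2;  R: 2^3 = 8
Total ground atoms: 8 + 2 + 8 = 18.

18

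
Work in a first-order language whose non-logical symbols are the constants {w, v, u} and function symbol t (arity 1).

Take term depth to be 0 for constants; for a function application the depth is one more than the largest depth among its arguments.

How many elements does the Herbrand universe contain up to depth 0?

3

If N_k denotes the number of depth-≤k ground terms, the 3 constants give N_0 = 3, and each function symbol of arity r contributes N_{k-1}^r new terms at level k: N_k = 3 + N_{k-1}.
N_0 = 3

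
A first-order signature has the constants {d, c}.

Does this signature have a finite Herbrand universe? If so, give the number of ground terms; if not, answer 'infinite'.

There are no function symbols, so every ground term is one of the 2 constants.
The Herbrand universe is {d, c}, which is finite with 2 elements.

2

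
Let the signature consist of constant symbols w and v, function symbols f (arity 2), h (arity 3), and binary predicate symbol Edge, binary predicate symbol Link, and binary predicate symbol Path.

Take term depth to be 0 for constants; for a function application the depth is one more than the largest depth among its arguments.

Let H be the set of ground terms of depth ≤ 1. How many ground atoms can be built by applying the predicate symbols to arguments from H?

588

First count ground terms of depth ≤ 1.
Let N_k count ground terms of depth at most k. Each non-constant term of depth ≤ k is some function symbol applied to depth-≤(k−1) arguments, giving N_k = 2 + N_{k-1}^2 + N_{k-1}^3.
N_0 = 2
N_1 = 2 + 2^2 + 2^3 = 14
So |H| = 14.
A ground atom is a predicate applied to a tuple of terms from H, so the count is the sum over predicates of |H|^arity:
  Edge: 14^2 = 196;  Link: 14^2 = 196;  Path: 14^2 = 196
Total ground atoms: 196 + 196 + 196 = 588.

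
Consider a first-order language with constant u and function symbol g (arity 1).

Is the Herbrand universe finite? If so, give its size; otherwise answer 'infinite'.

infinite

The signature has at least one function symbol (g, arity 1) and at least one constant (u).
Iterating g gives infinitely many distinct ground terms: u, g(u), g(g(u)), ...
So the Herbrand universe is infinite.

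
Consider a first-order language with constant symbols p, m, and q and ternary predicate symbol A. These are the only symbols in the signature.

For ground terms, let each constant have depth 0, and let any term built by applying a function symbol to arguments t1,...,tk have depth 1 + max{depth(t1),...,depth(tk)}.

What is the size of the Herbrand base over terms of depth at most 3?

First count ground terms of depth ≤ 3.
With no function symbols every ground term is a constant, so there are exactly 3 ground terms at every depth bound.
N_0 = 3
N_1 = 3
N_2 = 3
N_3 = 3
Explicitly: p, m, q.
So |H| = 3.
Ground atoms are formed by filling each argument slot of a predicate with a term from H, so an r-ary predicate gives |H|^r atoms:
  A: 3^3 = 27
Total ground atoms: 27.

27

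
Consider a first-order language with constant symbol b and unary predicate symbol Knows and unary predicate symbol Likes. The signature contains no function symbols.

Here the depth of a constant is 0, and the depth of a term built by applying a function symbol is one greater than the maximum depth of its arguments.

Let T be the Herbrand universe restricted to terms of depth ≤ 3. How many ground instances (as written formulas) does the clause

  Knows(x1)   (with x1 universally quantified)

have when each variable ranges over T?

1

Ground terms of depth ≤ 3:
  With no function symbols every ground term is a constant, so there is exactly 1 ground term at every depth bound.
  N_0 = 1
  N_1 = 1
  N_2 = 1
  N_3 = 1
So there is exactly 1 ground term available for substitution.
There is 1 variable to instantiate (x1),  occurring in at least one literal, so different choices give different ground instances.
Number of ground instances = 1.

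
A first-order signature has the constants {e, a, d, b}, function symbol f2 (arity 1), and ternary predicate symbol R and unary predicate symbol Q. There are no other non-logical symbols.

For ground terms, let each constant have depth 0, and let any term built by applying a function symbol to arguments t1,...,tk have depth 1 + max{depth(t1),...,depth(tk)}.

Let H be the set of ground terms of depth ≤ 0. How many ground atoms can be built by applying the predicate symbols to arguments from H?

68

First count ground terms of depth ≤ 0.
If N_k denotes the number of depth-≤k ground terms, the 4 constants give N_0 = 4, and each function symbol of arity r contributes N_{k-1}^r new terms at level k: N_k = 4 + N_{k-1}.
N_0 = 4
Explicitly: e, a, d, b.
So |H| = 4.
Ground atoms are formed by filling each argument slot of a predicate with a term from H, so an r-ary predicate gives |H|^r atoms:
  R: 4^3 = 64;  Q: 4
Total ground atoms: 64 + 4 = 68.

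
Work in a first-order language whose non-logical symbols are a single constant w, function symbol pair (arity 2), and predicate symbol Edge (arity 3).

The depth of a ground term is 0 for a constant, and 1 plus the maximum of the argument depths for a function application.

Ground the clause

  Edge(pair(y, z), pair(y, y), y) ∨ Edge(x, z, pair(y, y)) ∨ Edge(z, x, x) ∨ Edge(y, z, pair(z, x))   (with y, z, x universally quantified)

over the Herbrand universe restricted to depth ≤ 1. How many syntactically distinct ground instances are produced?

Ground terms of depth ≤ 1:
  Let N_k = |{terms of depth ≤ k}|. Then N_0 = 1 and N_k = 1 + N_{k-1}^2 for k ≥ 1 (one summand per function symbol, arity giving the exponent).
  N_0 = 1
  N_1 = 1 + 1^2 = 2
So there are 2 ground terms available for substitution.
Each of y, z, x ranges independently over the available ground terms, and distinct assignments produce distinct instances.
Number of ground instances = 2^3 = 8.

8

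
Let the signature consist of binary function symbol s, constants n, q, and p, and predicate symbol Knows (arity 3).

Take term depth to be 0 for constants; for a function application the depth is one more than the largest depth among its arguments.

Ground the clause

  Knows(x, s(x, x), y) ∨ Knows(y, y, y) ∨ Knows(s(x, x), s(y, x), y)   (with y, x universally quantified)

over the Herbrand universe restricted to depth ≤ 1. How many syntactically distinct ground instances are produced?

Ground terms of depth ≤ 1:
  If N_k denotes the number of depth-≤k ground terms, the 3 constants give N_0 = 3, and each function symbol of arity r contributes N_{k-1}^r new terms at level k: N_k = 3 + N_{k-1}^2.
  N_0 = 3
  N_1 = 3 + 3^2 = 12
So there are 12 ground terms available for substitution.
Each of y, x ranges independently over the available ground terms, and distinct assignments produce distinct instances.
Number of ground instances = 12^2 = 144.

144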